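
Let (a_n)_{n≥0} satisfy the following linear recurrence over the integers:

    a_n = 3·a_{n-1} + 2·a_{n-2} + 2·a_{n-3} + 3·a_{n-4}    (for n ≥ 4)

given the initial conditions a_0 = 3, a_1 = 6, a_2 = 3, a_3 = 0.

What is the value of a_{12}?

a_4 = 3·0 + 2·3 + 2·6 + 3·3 = 27
a_5 = 3·27 + 2·0 + 2·3 + 3·6 = 105
a_6 = 3·105 + 2·27 + 2·0 + 3·3 = 378
a_7 = 3·378 + 2·105 + 2·27 + 3·0 = 1398
a_8 = 3·1398 + 2·378 + 2·105 + 3·27 = 5241
a_9 = 3·5241 + 2·1398 + 2·378 + 3·105 = 19590
a_10 = 3·19590 + 2·5241 + 2·1398 + 3·378 = 73182
a_11 = 3·73182 + 2·19590 + 2·5241 + 3·1398 = 273402
a_12 = 3·273402 + 2·73182 + 2·19590 + 3·5241 = 1021473

1021473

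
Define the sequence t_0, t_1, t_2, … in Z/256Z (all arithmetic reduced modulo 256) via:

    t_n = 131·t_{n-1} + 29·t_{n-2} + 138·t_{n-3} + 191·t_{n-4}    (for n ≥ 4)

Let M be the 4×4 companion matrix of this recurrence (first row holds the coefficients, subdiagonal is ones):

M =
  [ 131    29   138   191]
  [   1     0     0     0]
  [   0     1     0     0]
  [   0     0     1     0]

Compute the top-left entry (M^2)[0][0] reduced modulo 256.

38

(M^2)[0][0] is the top entry after applying M 2 times to the unit state (1, 0, 0, 0). Equivalently it is h_{5} for the auxiliary sequence (h_n) obeying the same recurrence with h_3 = 1 and h_i = 0 for 0 ≤ i < 3:
h_4 = 131·1 + 29·0 + 138·0 + 191·0 = 131
h_5 = 131·131 + 29·1 + 138·0 + 191·0 = 38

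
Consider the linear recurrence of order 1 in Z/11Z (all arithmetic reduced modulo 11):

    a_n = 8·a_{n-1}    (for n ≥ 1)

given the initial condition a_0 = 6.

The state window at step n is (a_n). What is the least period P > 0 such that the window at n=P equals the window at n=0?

n=0: window = (6)
n=1: window = (4)
n=2: window = (10)
n=3: window = (3)
n=4: window = (2)
n=5: window = (5)
n=6: window = (7)
n=7: window = (1)
n=8: window = (8)
n=9: window = (9)
n=10: window = (6)
window at n=10 equals window at n=0 → period = 10

10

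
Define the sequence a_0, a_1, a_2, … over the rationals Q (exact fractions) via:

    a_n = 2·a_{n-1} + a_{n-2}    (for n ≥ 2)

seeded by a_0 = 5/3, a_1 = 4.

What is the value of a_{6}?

985/3

a_2 = 2·4 + 1·5/3 = 29/3
a_3 = 2·29/3 + 1·4 = 70/3
a_4 = 2·70/3 + 1·29/3 = 169/3
a_5 = 2·169/3 + 1·70/3 = 136
a_6 = 2·136 + 1·169/3 = 985/3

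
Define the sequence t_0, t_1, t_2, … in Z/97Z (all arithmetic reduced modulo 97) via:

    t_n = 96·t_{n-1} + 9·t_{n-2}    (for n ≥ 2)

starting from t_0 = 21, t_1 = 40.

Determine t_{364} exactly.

45

t_2 = 96·40 + 9·21 = 52
t_3 = 96·52 + 9·40 = 17
t_4 = 96·17 + 9·52 = 63
t_5 = 96·63 + 9·17 = 90
t_6 = 96·90 + 9·63 = 89
t_7 = 96·89 + 9·90 = 42
Continuing the recurrence:
  t_8 = 80;  t_9 = 7;  t_10 = 34;  t_11 = 29;  t_12 = 83;  t_13 = 81
  t_14 = 84;  t_15 = 63;  t_16 = 14;  t_17 = 68;  t_18 = 58;  t_19 = 69
  t_20 = 65;  t_21 = 71;  t_22 = 29;  t_23 = 28;  t_24 = 39;  t_25 = 19
  t_26 = 41;  t_27 = 33;  t_28 = 45;  t_29 = 58;  t_30 = 56;  t_31 = 78
  t_32 = 38;  t_33 = 82;  t_34 = 66;  t_35 = 90;  t_36 = 19;  t_37 = 15
  t_38 = 59;  t_39 = 76;  t_40 = 67;  t_41 = 35;  t_42 = 83;  t_43 = 38
  t_44 = 30;  t_45 = 21;  t_46 = 55;  t_47 = 37;  t_48 = 70;  t_49 = 69
  t_50 = 76;  t_51 = 60;  t_52 = 42;  t_53 = 13;  t_54 = 74;  t_55 = 43
  t_56 = 41;  t_57 = 55;  t_58 = 23;  t_59 = 84;  t_60 = 26;  t_61 = 51
  t_62 = 86;  t_63 = 82;  t_64 = 13;  t_65 = 46;  t_66 = 71;  t_67 = 52
  t_68 = 5;  t_69 = 75;  t_70 = 67;  t_71 = 26;  t_72 = 92;  t_73 = 45
  t_74 = 7;  t_75 = 10;  t_76 = 53;  t_77 = 37;  t_78 = 52;  t_79 = 87
  t_80 = 90;  t_81 = 14;  t_82 = 20;  t_83 = 9;  t_84 = 74;  t_85 = 7
  t_86 = 77;  t_87 = 83;  t_88 = 28;  t_89 = 40;  t_90 = 18;  t_91 = 51
  t_92 = 14;  t_93 = 57;  t_94 = 69;  t_95 = 56;  t_96 = 80;  t_97 = 36
  t_98 = 5;  t_99 = 28;  t_100 = 17;  t_101 = 41;  t_102 = 15;  t_103 = 63
  t_104 = 72;  t_105 = 10;  t_106 = 56;  t_107 = 34;  t_108 = 82;  t_109 = 30
  t_110 = 29;  t_111 = 47;  t_112 = 20;  t_113 = 15;  t_114 = 68;  t_115 = 67
  t_116 = 60;  t_117 = 58;  t_118 = 94;  t_119 = 40;  t_120 = 30;  t_121 = 39
  t_122 = 37;  t_123 = 23;  t_124 = 19;  t_125 = 91;  t_126 = 80;  t_127 = 60
  t_128 = 78;  t_129 = 74;  t_130 = 46;  t_131 = 38;  t_132 = 85;  t_133 = 63
  t_134 = 23;  t_135 = 59;  t_136 = 51;  t_137 = 92;  t_138 = 76;  t_139 = 73
  t_140 = 29;  t_141 = 46;  t_142 = 21;  t_143 = 5;  t_144 = 87;  t_145 = 55
  t_146 = 49;  t_147 = 58;  t_148 = 92;  t_149 = 42;  t_150 = 10;  t_151 = 77
  t_152 = 13;  t_153 = 1;  t_154 = 19;  t_155 = 87;  t_156 = 84;  t_157 = 20
  t_158 = 57;  t_159 = 26;  t_160 = 2;  t_161 = 38;  t_162 = 77;  t_163 = 71
  t_164 = 40;  t_165 = 17;  t_166 = 52;  t_167 = 4;  t_168 = 76;  t_169 = 57
  t_170 = 45;  t_171 = 80;  t_172 = 34;  t_173 = 7;  t_174 = 8;  t_175 = 55
  t_176 = 17;  t_177 = 90;  t_178 = 63;  t_179 = 68;  t_180 = 14;  t_181 = 16
  t_182 = 13;  t_183 = 34;  t_184 = 83;  t_185 = 29;  t_186 = 39;  t_187 = 28
  t_188 = 32;  t_189 = 26;  t_190 = 68;  t_191 = 69;  t_192 = 58;  t_193 = 78
  t_194 = 56;  t_195 = 64;  t_196 = 52;  t_197 = 39;  t_198 = 41;  t_199 = 19
  t_200 = 59;  t_201 = 15;  t_202 = 31;  t_203 = 7;  t_204 = 78;  t_205 = 82
  t_206 = 38;  t_207 = 21;  t_208 = 30;  t_209 = 62;  t_210 = 14;  t_211 = 59
  t_212 = 67;  t_213 = 76;  t_214 = 42;  t_215 = 60;  t_216 = 27;  t_217 = 28
  t_218 = 21;  t_219 = 37;  t_220 = 55;  t_221 = 84;  t_222 = 23;  t_223 = 54
  t_224 = 56;  t_225 = 42;  t_226 = 74;  t_227 = 13;  t_228 = 71;  t_229 = 46
  t_230 = 11;  t_231 = 15;  t_232 = 84;  t_233 = 51;  t_234 = 26;  t_235 = 45
  t_236 = 92;  t_237 = 22;  t_238 = 30;  t_239 = 71;  t_240 = 5;  t_241 = 52
  t_242 = 90;  t_243 = 87;  t_244 = 44;  t_245 = 60;  t_246 = 45;  t_247 = 10
  t_248 = 7;  t_249 = 83;  t_250 = 77;  t_251 = 88;  t_252 = 23;  t_253 = 90
  t_254 = 20;  t_255 = 14;  t_256 = 69;  t_257 = 57;  t_258 = 79;  t_259 = 46
  t_260 = 83;  t_261 = 40;  t_262 = 28;  t_263 = 41;  t_264 = 17;  t_265 = 61
  t_266 = 92;  t_267 = 69;  t_268 = 80;  t_269 = 56;  t_270 = 82;  t_271 = 34
  t_272 = 25;  t_273 = 87;  t_274 = 41;  t_275 = 63;  t_276 = 15;  t_277 = 67
  t_278 = 68;  t_279 = 50;  t_280 = 77;  t_281 = 82;  t_282 = 29;  t_283 = 30
  t_284 = 37;  t_285 = 39;  t_286 = 3;  t_287 = 57;  t_288 = 67;  t_289 = 58
  t_290 = 60;  t_291 = 74;  t_292 = 78;  t_293 = 6;  t_294 = 17;  t_295 = 37
  t_296 = 19;  t_297 = 23;  t_298 = 51;  t_299 = 59;  t_300 = 12;  t_301 = 34
  t_302 = 74;  t_303 = 38;  t_304 = 46;  t_305 = 5;  t_306 = 21;  t_307 = 24
  t_308 = 68;  t_309 = 51;  t_310 = 76;  t_311 = 92;  t_312 = 10;  t_313 = 42
  t_314 = 48;  t_315 = 39;  t_316 = 5;  t_317 = 55;  t_318 = 87;  t_319 = 20
  t_320 = 84;  t_321 = 96;  t_322 = 78;  t_323 = 10;  t_324 = 13;  t_325 = 77
  t_326 = 40;  t_327 = 71;  t_328 = 95;  t_329 = 59;  t_330 = 20;  t_331 = 26
  t_332 = 57;  t_333 = 80;  t_334 = 45;  t_335 = 93;  t_336 = 21;  t_337 = 40
  t_338 = 52;  t_339 = 17;  t_340 = 63;  t_341 = 90;  t_342 = 89;  t_343 = 42
  t_344 = 80;  t_345 = 7;  t_346 = 34;  t_347 = 29;  t_348 = 83;  t_349 = 81
  t_350 = 84;  t_351 = 63;  t_352 = 14;  t_353 = 68;  t_354 = 58;  t_355 = 69
  t_356 = 65;  t_357 = 71;  t_358 = 29;  t_359 = 28;  t_360 = 39;  t_361 = 19
  t_362 = 41
t_363 = 96·41 + 9·19 = 33
t_364 = 96·33 + 9·41 = 45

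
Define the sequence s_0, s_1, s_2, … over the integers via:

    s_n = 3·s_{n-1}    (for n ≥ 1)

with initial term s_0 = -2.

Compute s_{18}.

s_1 = 3·-2 = -6
s_2 = 3·-6 = -18
s_3 = 3·-18 = -54
s_4 = 3·-54 = -162
s_5 = 3·-162 = -486
s_6 = 3·-486 = -1458
s_7 = 3·-1458 = -4374
s_8 = 3·-4374 = -13122
s_9 = 3·-13122 = -39366
s_10 = 3·-39366 = -118098
s_11 = 3·-118098 = -354294
s_12 = 3·-354294 = -1062882
s_13 = 3·-1062882 = -3188646
s_14 = 3·-3188646 = -9565938
s_15 = 3·-9565938 = -28697814
s_16 = 3·-28697814 = -86093442
s_17 = 3·-86093442 = -258280326
s_18 = 3·-258280326 = -774840978

-774840978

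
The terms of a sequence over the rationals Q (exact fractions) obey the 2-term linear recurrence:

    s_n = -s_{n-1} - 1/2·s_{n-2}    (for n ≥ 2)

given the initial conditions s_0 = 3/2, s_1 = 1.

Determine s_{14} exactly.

7/256

s_2 = -1·1 + -1/2·3/2 = -7/4
s_3 = -1·-7/4 + -1/2·1 = 5/4
s_4 = -1·5/4 + -1/2·-7/4 = -3/8
s_5 = -1·-3/8 + -1/2·5/4 = -1/4
s_6 = -1·-1/4 + -1/2·-3/8 = 7/16
s_7 = -1·7/16 + -1/2·-1/4 = -5/16
s_8 = -1·-5/16 + -1/2·7/16 = 3/32
s_9 = -1·3/32 + -1/2·-5/16 = 1/16
s_10 = -1·1/16 + -1/2·3/32 = -7/64
s_11 = -1·-7/64 + -1/2·1/16 = 5/64
s_12 = -1·5/64 + -1/2·-7/64 = -3/128
s_13 = -1·-3/128 + -1/2·5/64 = -1/64
s_14 = -1·-1/64 + -1/2·-3/128 = 7/256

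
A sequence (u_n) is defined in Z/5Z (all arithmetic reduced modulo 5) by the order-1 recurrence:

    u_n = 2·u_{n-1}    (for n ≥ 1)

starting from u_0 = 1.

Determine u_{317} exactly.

u_1 = 2·1 = 2
u_2 = 2·2 = 4
u_3 = 2·4 = 3
u_4 = 2·3 = 1
(u_4) = (1) = (u_0), so the sequence has period 4.
317 ≡ 1 (mod 4), hence u_317 = u_1 = 2.

2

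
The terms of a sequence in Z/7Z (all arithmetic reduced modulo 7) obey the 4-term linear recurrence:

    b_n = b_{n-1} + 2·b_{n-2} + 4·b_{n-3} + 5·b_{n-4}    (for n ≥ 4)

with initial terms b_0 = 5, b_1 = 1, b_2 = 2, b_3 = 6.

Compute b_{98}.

3

b_4 = 1·6 + 2·2 + 4·1 + 5·5 = 4
b_5 = 1·4 + 2·6 + 4·2 + 5·1 = 1
b_6 = 1·1 + 2·4 + 4·6 + 5·2 = 1
b_7 = 1·1 + 2·1 + 4·4 + 5·6 = 0
b_8 = 1·0 + 2·1 + 4·1 + 5·4 = 5
b_9 = 1·5 + 2·0 + 4·1 + 5·1 = 0
b_10 = 1·0 + 2·5 + 4·0 + 5·1 = 1
b_11 = 1·1 + 2·0 + 4·5 + 5·0 = 0
b_12 = 1·0 + 2·1 + 4·0 + 5·5 = 6
b_13 = 1·6 + 2·0 + 4·1 + 5·0 = 3
b_14 = 1·3 + 2·6 + 4·0 + 5·1 = 6
b_15 = 1·6 + 2·3 + 4·6 + 5·0 = 1
b_16 = 1·1 + 2·6 + 4·3 + 5·6 = 6
b_17 = 1·6 + 2·1 + 4·6 + 5·3 = 5
b_18 = 1·5 + 2·6 + 4·1 + 5·6 = 2
b_19 = 1·2 + 2·5 + 4·6 + 5·1 = 6
b_20 = 1·6 + 2·2 + 4·5 + 5·6 = 4
b_21 = 1·4 + 2·6 + 4·2 + 5·5 = 0
b_22 = 1·0 + 2·4 + 4·6 + 5·2 = 0
b_23 = 1·0 + 2·0 + 4·4 + 5·6 = 4
b_24 = 1·4 + 2·0 + 4·0 + 5·4 = 3
b_25 = 1·3 + 2·4 + 4·0 + 5·0 = 4
b_26 = 1·4 + 2·3 + 4·4 + 5·0 = 5
b_27 = 1·5 + 2·4 + 4·3 + 5·4 = 3
b_28 = 1·3 + 2·5 + 4·4 + 5·3 = 2
b_29 = 1·2 + 2·3 + 4·5 + 5·4 = 6
b_30 = 1·6 + 2·2 + 4·3 + 5·5 = 5
b_31 = 1·5 + 2·6 + 4·2 + 5·3 = 5
b_32 = 1·5 + 2·5 + 4·6 + 5·2 = 0
b_33 = 1·0 + 2·5 + 4·5 + 5·6 = 4
b_34 = 1·4 + 2·0 + 4·5 + 5·5 = 0
b_35 = 1·0 + 2·4 + 4·0 + 5·5 = 5
b_36 = 1·5 + 2·0 + 4·4 + 5·0 = 0
b_37 = 1·0 + 2·5 + 4·0 + 5·4 = 2
b_38 = 1·2 + 2·0 + 4·5 + 5·0 = 1
b_39 = 1·1 + 2·2 + 4·0 + 5·5 = 2
b_40 = 1·2 + 2·1 + 4·2 + 5·0 = 5
b_41 = 1·5 + 2·2 + 4·1 + 5·2 = 2
b_42 = 1·2 + 2·5 + 4·2 + 5·1 = 4
b_43 = 1·4 + 2·2 + 4·5 + 5·2 = 3
b_44 = 1·3 + 2·4 + 4·2 + 5·5 = 2
b_45 = 1·2 + 2·3 + 4·4 + 5·2 = 6
b_46 = 1·6 + 2·2 + 4·3 + 5·4 = 0
b_47 = 1·0 + 2·6 + 4·2 + 5·3 = 0
b_48 = 1·0 + 2·0 + 4·6 + 5·2 = 6
b_49 = 1·6 + 2·0 + 4·0 + 5·6 = 1
b_50 = 1·1 + 2·6 + 4·0 + 5·0 = 6
b_51 = 1·6 + 2·1 + 4·6 + 5·0 = 4
b_52 = 1·4 + 2·6 + 4·1 + 5·6 = 1
b_53 = 1·1 + 2·4 + 4·6 + 5·1 = 3
b_54 = 1·3 + 2·1 + 4·4 + 5·6 = 2
b_55 = 1·2 + 2·3 + 4·1 + 5·4 = 4
b_56 = 1·4 + 2·2 + 4·3 + 5·1 = 4
b_57 = 1·4 + 2·4 + 4·2 + 5·3 = 0
b_58 = 1·0 + 2·4 + 4·4 + 5·2 = 6
b_59 = 1·6 + 2·0 + 4·4 + 5·4 = 0
b_60 = 1·0 + 2·6 + 4·0 + 5·4 = 4
b_61 = 1·4 + 2·0 + 4·6 + 5·0 = 0
b_62 = 1·0 + 2·4 + 4·0 + 5·6 = 3
b_63 = 1·3 + 2·0 + 4·4 + 5·0 = 5
b_64 = 1·5 + 2·3 + 4·0 + 5·4 = 3
b_65 = 1·3 + 2·5 + 4·3 + 5·0 = 4
b_66 = 1·4 + 2·3 + 4·5 + 5·3 = 3
b_67 = 1·3 + 2·4 + 4·3 + 5·5 = 6
b_68 = 1·6 + 2·3 + 4·4 + 5·3 = 1
b_69 = 1·1 + 2·6 + 4·3 + 5·4 = 3
b_70 = 1·3 + 2·1 + 4·6 + 5·3 = 2
b_71 = 1·2 + 2·3 + 4·1 + 5·6 = 0
b_72 = 1·0 + 2·2 + 4·3 + 5·1 = 0
b_73 = 1·0 + 2·0 + 4·2 + 5·3 = 2
b_74 = 1·2 + 2·0 + 4·0 + 5·2 = 5
b_75 = 1·5 + 2·2 + 4·0 + 5·0 = 2
b_76 = 1·2 + 2·5 + 4·2 + 5·0 = 6
b_77 = 1·6 + 2·2 + 4·5 + 5·2 = 5
b_78 = 1·5 + 2·6 + 4·2 + 5·5 = 1
b_79 = 1·1 + 2·5 + 4·6 + 5·2 = 3
b_80 = 1·3 + 2·1 + 4·5 + 5·6 = 6
b_81 = 1·6 + 2·3 + 4·1 + 5·5 = 6
b_82 = 1·6 + 2·6 + 4·3 + 5·1 = 0
b_83 = 1·0 + 2·6 + 4·6 + 5·3 = 2
b_84 = 1·2 + 2·0 + 4·6 + 5·6 = 0
b_85 = 1·0 + 2·2 + 4·0 + 5·6 = 6
b_86 = 1·6 + 2·0 + 4·2 + 5·0 = 0
b_87 = 1·0 + 2·6 + 4·0 + 5·2 = 1
b_88 = 1·1 + 2·0 + 4·6 + 5·0 = 4
b_89 = 1·4 + 2·1 + 4·0 + 5·6 = 1
b_90 = 1·1 + 2·4 + 4·1 + 5·0 = 6
b_91 = 1·6 + 2·1 + 4·4 + 5·1 = 1
b_92 = 1·1 + 2·6 + 4·1 + 5·4 = 2
b_93 = 1·2 + 2·1 + 4·6 + 5·1 = 5
b_94 = 1·5 + 2·2 + 4·1 + 5·6 = 1
b_95 = 1·1 + 2·5 + 4·2 + 5·1 = 3
b_96 = 1·3 + 2·1 + 4·5 + 5·2 = 0
b_97 = 1·0 + 2·3 + 4·1 + 5·5 = 0
b_98 = 1·0 + 2·0 + 4·3 + 5·1 = 3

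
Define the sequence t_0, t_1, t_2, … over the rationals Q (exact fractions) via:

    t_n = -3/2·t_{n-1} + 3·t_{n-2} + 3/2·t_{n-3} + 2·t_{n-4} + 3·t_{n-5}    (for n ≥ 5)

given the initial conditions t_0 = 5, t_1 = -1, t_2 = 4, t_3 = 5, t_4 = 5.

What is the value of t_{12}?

t_5 = -3/2·5 + 3·5 + 3/2·4 + 2·-1 + 3·5 = 53/2
t_6 = -3/2·53/2 + 3·5 + 3/2·5 + 2·4 + 3·-1 = -49/4
t_7 = -3/2·-49/4 + 3·53/2 + 3/2·5 + 2·5 + 3·4 = 1019/8
t_8 = -3/2·1019/8 + 3·-49/4 + 3/2·53/2 + 2·5 + 3·5 = -2609/16
t_9 = -3/2·-2609/16 + 3·1019/8 + 3/2·-49/4 + 2·53/2 + 3·5 = 21643/32
t_10 = -3/2·21643/32 + 3·-2609/16 + 3/2·1019/8 + 2·-49/4 + 3·53/2 = -80489/64
t_11 = -3/2·-80489/64 + 3·21643/32 + 3/2·-2609/16 + 2·1019/8 + 3·-49/4 = 497779/128
t_12 = -3/2·497779/128 + 3·-80489/64 + 3/2·21643/32 + 2·-2609/16 + 3·1019/8 = -2185153/256

-2185153/256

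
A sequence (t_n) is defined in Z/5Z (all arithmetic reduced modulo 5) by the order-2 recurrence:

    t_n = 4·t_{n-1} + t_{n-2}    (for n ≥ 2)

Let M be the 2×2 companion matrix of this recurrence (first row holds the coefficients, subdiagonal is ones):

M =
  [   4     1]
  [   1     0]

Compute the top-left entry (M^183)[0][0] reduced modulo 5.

(M^183)[0][0] is the top entry after applying M 183 times to the unit state (1, 0). Equivalently it is h_{184} for the auxiliary sequence (h_n) obeying the same recurrence with h_1 = 1 and h_i = 0 for 0 ≤ i < 1:
h_2 = 4·1 + 1·0 = 4
h_3 = 4·4 + 1·1 = 2
h_4 = 4·2 + 1·4 = 2
h_5 = 4·2 + 1·2 = 0
h_6 = 4·0 + 1·2 = 2
h_7 = 4·2 + 1·0 = 3
h_8 = 4·3 + 1·2 = 4
h_9 = 4·4 + 1·3 = 4
h_10 = 4·4 + 1·4 = 0
h_11 = 4·0 + 1·4 = 4
h_12 = 4·4 + 1·0 = 1
h_13 = 4·1 + 1·4 = 3
h_14 = 4·3 + 1·1 = 3
h_15 = 4·3 + 1·3 = 0
h_16 = 4·0 + 1·3 = 3
h_17 = 4·3 + 1·0 = 2
h_18 = 4·2 + 1·3 = 1
h_19 = 4·1 + 1·2 = 1
h_20 = 4·1 + 1·1 = 0
h_21 = 4·0 + 1·1 = 1
(h_20, h_21) = (0, 1) = (h_0, h_1), so the sequence has period 20.
184 ≡ 4 (mod 20), hence h_184 = h_4 = 2.

2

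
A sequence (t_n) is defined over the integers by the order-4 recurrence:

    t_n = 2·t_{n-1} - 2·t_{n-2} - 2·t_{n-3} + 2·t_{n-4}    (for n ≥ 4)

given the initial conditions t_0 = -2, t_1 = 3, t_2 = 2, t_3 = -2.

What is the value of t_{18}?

-41504

t_4 = 2·-2 + -2·2 + -2·3 + 2·-2 = -18
t_5 = 2·-18 + -2·-2 + -2·2 + 2·3 = -30
t_6 = 2·-30 + -2·-18 + -2·-2 + 2·2 = -16
t_7 = 2·-16 + -2·-30 + -2·-18 + 2·-2 = 60
t_8 = 2·60 + -2·-16 + -2·-30 + 2·-18 = 176
t_9 = 2·176 + -2·60 + -2·-16 + 2·-30 = 204
t_10 = 2·204 + -2·176 + -2·60 + 2·-16 = -96
t_11 = 2·-96 + -2·204 + -2·176 + 2·60 = -832
t_12 = 2·-832 + -2·-96 + -2·204 + 2·176 = -1528
t_13 = 2·-1528 + -2·-832 + -2·-96 + 2·204 = -792
t_14 = 2·-792 + -2·-1528 + -2·-832 + 2·-96 = 2944
t_15 = 2·2944 + -2·-792 + -2·-1528 + 2·-832 = 8864
t_16 = 2·8864 + -2·2944 + -2·-792 + 2·-1528 = 10368
t_17 = 2·10368 + -2·8864 + -2·2944 + 2·-792 = -4464
t_18 = 2·-4464 + -2·10368 + -2·8864 + 2·2944 = -41504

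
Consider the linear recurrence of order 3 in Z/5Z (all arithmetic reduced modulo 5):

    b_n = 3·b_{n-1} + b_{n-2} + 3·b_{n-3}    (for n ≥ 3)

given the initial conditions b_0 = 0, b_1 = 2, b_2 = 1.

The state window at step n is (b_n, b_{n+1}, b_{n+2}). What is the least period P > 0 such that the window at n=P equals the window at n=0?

124

n=0: window = (0, 2, 1)
n=1: window = (2, 1, 0)
n=2: window = (1, 0, 2)
n=3: window = (0, 2, 4)
n=4: window = (2, 4, 4)
n=5: window = (4, 4, 2)
n=6: window = (4, 2, 2)
n=7: window = (2, 2, 0)
n=8: window = (2, 0, 3)
n=9: window = (0, 3, 0)
n=10: window = (3, 0, 3)
n=11: window = (0, 3, 3)
n=12: window = (3, 3, 2)
n=13: window = (3, 2, 3)
n=14: window = (2, 3, 0)
n=15: window = (3, 0, 4)
n=16: window = (0, 4, 1)
n=17: window = (4, 1, 2)
n=18: window = (1, 2, 4)
n=19: window = (2, 4, 2)
n=20: window = (4, 2, 1)
n=21: window = (2, 1, 2)
n=22: window = (1, 2, 3)
n=23: window = (2, 3, 4)
n=24: window = (3, 4, 1)
n=25: window = (4, 1, 1)
n=26: window = (1, 1, 1)
n=27: window = (1, 1, 2)
n=28: window = (1, 2, 0)
n=29: window = (2, 0, 0)
n=30: window = (0, 0, 1)
n=31: window = (0, 1, 3)
n=32: window = (1, 3, 0)
n=33: window = (3, 0, 1)
n=34: window = (0, 1, 2)
n=35: window = (1, 2, 2)
n=36: window = (2, 2, 1)
n=37: window = (2, 1, 1)
n=38: window = (1, 1, 0)
n=39: window = (1, 0, 4)
n=40: window = (0, 4, 0)
…
n=122: window = (4, 0, 0)
n=123: window = (0, 0, 2)
n=124: window = (0, 2, 1)
window at n=124 equals window at n=0 → period = 124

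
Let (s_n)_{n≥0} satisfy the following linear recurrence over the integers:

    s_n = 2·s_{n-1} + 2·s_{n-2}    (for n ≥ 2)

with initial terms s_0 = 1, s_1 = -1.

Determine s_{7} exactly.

s_2 = 2·-1 + 2·1 = 0
s_3 = 2·0 + 2·-1 = -2
s_4 = 2·-2 + 2·0 = -4
s_5 = 2·-4 + 2·-2 = -12
s_6 = 2·-12 + 2·-4 = -32
s_7 = 2·-32 + 2·-12 = -88

-88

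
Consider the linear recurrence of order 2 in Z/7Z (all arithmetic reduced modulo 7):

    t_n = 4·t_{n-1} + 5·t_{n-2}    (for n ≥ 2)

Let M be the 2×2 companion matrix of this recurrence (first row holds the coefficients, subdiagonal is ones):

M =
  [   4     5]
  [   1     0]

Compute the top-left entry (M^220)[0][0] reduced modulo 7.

3

(M^220)[0][0] is the top entry after applying M 220 times to the unit state (1, 0). Equivalently it is h_{221} for the auxiliary sequence (h_n) obeying the same recurrence with h_1 = 1 and h_i = 0 for 0 ≤ i < 1:
h_2 = 4·1 + 5·0 = 4
h_3 = 4·4 + 5·1 = 0
h_4 = 4·0 + 5·4 = 6
h_5 = 4·6 + 5·0 = 3
h_6 = 4·3 + 5·6 = 0
h_7 = 4·0 + 5·3 = 1
(h_6, h_7) = (0, 1) = (h_0, h_1), so the sequence has period 6.
221 ≡ 5 (mod 6), hence h_221 = h_5 = 3.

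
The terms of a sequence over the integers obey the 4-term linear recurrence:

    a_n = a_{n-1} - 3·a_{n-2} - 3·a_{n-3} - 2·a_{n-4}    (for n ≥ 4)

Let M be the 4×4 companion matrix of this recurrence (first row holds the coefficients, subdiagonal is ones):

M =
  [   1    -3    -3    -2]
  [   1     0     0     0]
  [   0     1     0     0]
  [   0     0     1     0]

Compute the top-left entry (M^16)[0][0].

8441

(M^16)[0][0] is the top entry after applying M 16 times to the unit state (1, 0, 0, 0). Equivalently it is h_{19} for the auxiliary sequence (h_n) obeying the same recurrence with h_3 = 1 and h_i = 0 for 0 ≤ i < 3:
h_4 = 1·1 + -3·0 + -3·0 + -2·0 = 1
h_5 = 1·1 + -3·1 + -3·0 + -2·0 = -2
h_6 = 1·-2 + -3·1 + -3·1 + -2·0 = -8
h_7 = 1·-8 + -3·-2 + -3·1 + -2·1 = -7
h_8 = 1·-7 + -3·-8 + -3·-2 + -2·1 = 21
h_9 = 1·21 + -3·-7 + -3·-8 + -2·-2 = 70
h_10 = 1·70 + -3·21 + -3·-7 + -2·-8 = 44
h_11 = 1·44 + -3·70 + -3·21 + -2·-7 = -215
h_12 = 1·-215 + -3·44 + -3·70 + -2·21 = -599
h_13 = 1·-599 + -3·-215 + -3·44 + -2·70 = -226
h_14 = 1·-226 + -3·-599 + -3·-215 + -2·44 = 2128
h_15 = 1·2128 + -3·-226 + -3·-599 + -2·-215 = 5033
h_16 = 1·5033 + -3·2128 + -3·-226 + -2·-599 = 525
h_17 = 1·525 + -3·5033 + -3·2128 + -2·-226 = -20506
h_18 = 1·-20506 + -3·525 + -3·5033 + -2·2128 = -41436
h_19 = 1·-41436 + -3·-20506 + -3·525 + -2·5033 = 8441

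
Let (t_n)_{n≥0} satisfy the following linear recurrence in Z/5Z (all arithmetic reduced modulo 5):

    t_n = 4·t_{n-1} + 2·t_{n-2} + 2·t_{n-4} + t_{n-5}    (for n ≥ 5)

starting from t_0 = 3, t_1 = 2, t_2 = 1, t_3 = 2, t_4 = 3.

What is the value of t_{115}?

t_5 = 4·3 + 2·2 + 0·1 + 2·2 + 1·3 = 3
t_6 = 4·3 + 2·3 + 0·2 + 2·1 + 1·2 = 2
t_7 = 4·2 + 2·3 + 0·3 + 2·2 + 1·1 = 4
t_8 = 4·4 + 2·2 + 0·3 + 2·3 + 1·2 = 3
t_9 = 4·3 + 2·4 + 0·2 + 2·3 + 1·3 = 4
t_10 = 4·4 + 2·3 + 0·4 + 2·2 + 1·3 = 4
t_11 = 4·4 + 2·4 + 0·3 + 2·4 + 1·2 = 4
t_12 = 4·4 + 2·4 + 0·4 + 2·3 + 1·4 = 4
t_13 = 4·4 + 2·4 + 0·4 + 2·4 + 1·3 = 0
t_14 = 4·0 + 2·4 + 0·4 + 2·4 + 1·4 = 0
t_15 = 4·0 + 2·0 + 0·4 + 2·4 + 1·4 = 2
t_16 = 4·2 + 2·0 + 0·0 + 2·4 + 1·4 = 0
t_17 = 4·0 + 2·2 + 0·0 + 2·0 + 1·4 = 3
t_18 = 4·3 + 2·0 + 0·2 + 2·0 + 1·0 = 2
t_19 = 4·2 + 2·3 + 0·0 + 2·2 + 1·0 = 3
t_20 = 4·3 + 2·2 + 0·3 + 2·0 + 1·2 = 3
t_21 = 4·3 + 2·3 + 0·2 + 2·3 + 1·0 = 4
t_22 = 4·4 + 2·3 + 0·3 + 2·2 + 1·3 = 4
t_23 = 4·4 + 2·4 + 0·3 + 2·3 + 1·2 = 2
t_24 = 4·2 + 2·4 + 0·4 + 2·3 + 1·3 = 0
t_25 = 4·0 + 2·2 + 0·4 + 2·4 + 1·3 = 0
t_26 = 4·0 + 2·0 + 0·2 + 2·4 + 1·4 = 2
t_27 = 4·2 + 2·0 + 0·0 + 2·2 + 1·4 = 1
t_28 = 4·1 + 2·2 + 0·0 + 2·0 + 1·2 = 0
t_29 = 4·0 + 2·1 + 0·2 + 2·0 + 1·0 = 2
t_30 = 4·2 + 2·0 + 0·1 + 2·2 + 1·0 = 2
t_31 = 4·2 + 2·2 + 0·0 + 2·1 + 1·2 = 1
t_32 = 4·1 + 2·2 + 0·2 + 2·0 + 1·1 = 4
t_33 = 4·4 + 2·1 + 0·2 + 2·2 + 1·0 = 2
t_34 = 4·2 + 2·4 + 0·1 + 2·2 + 1·2 = 2
t_35 = 4·2 + 2·2 + 0·4 + 2·1 + 1·2 = 1
t_36 = 4·1 + 2·2 + 0·2 + 2·4 + 1·1 = 2
t_37 = 4·2 + 2·1 + 0·2 + 2·2 + 1·4 = 3
t_38 = 4·3 + 2·2 + 0·1 + 2·2 + 1·2 = 2
t_39 = 4·2 + 2·3 + 0·2 + 2·1 + 1·2 = 3
t_40 = 4·3 + 2·2 + 0·3 + 2·2 + 1·1 = 1
t_41 = 4·1 + 2·3 + 0·2 + 2·3 + 1·2 = 3
t_42 = 4·3 + 2·1 + 0·3 + 2·2 + 1·3 = 1
t_43 = 4·1 + 2·3 + 0·1 + 2·3 + 1·2 = 3
t_44 = 4·3 + 2·1 + 0·3 + 2·1 + 1·3 = 4
t_45 = 4·4 + 2·3 + 0·1 + 2·3 + 1·1 = 4
t_46 = 4·4 + 2·4 + 0·3 + 2·1 + 1·3 = 4
t_47 = 4·4 + 2·4 + 0·4 + 2·3 + 1·1 = 1
t_48 = 4·1 + 2·4 + 0·4 + 2·4 + 1·3 = 3
t_49 = 4·3 + 2·1 + 0·4 + 2·4 + 1·4 = 1
t_50 = 4·1 + 2·3 + 0·1 + 2·4 + 1·4 = 2
t_51 = 4·2 + 2·1 + 0·3 + 2·1 + 1·4 = 1
t_52 = 4·1 + 2·2 + 0·1 + 2·3 + 1·1 = 0
t_53 = 4·0 + 2·1 + 0·2 + 2·1 + 1·3 = 2
t_54 = 4·2 + 2·0 + 0·1 + 2·2 + 1·1 = 3
t_55 = 4·3 + 2·2 + 0·0 + 2·1 + 1·2 = 0
t_56 = 4·0 + 2·3 + 0·2 + 2·0 + 1·1 = 2
t_57 = 4·2 + 2·0 + 0·3 + 2·2 + 1·0 = 2
t_58 = 4·2 + 2·2 + 0·0 + 2·3 + 1·2 = 0
t_59 = 4·0 + 2·2 + 0·2 + 2·0 + 1·3 = 2
t_60 = 4·2 + 2·0 + 0·2 + 2·2 + 1·0 = 2
t_61 = 4·2 + 2·2 + 0·0 + 2·2 + 1·2 = 3
t_62 = 4·3 + 2·2 + 0·2 + 2·0 + 1·2 = 3
t_63 = 4·3 + 2·3 + 0·2 + 2·2 + 1·0 = 2
t_64 = 4·2 + 2·3 + 0·3 + 2·2 + 1·2 = 0
t_65 = 4·0 + 2·2 + 0·3 + 2·3 + 1·2 = 2
t_66 = 4·2 + 2·0 + 0·2 + 2·3 + 1·3 = 2
t_67 = 4·2 + 2·2 + 0·0 + 2·2 + 1·3 = 4
t_68 = 4·4 + 2·2 + 0·2 + 2·0 + 1·2 = 2
t_69 = 4·2 + 2·4 + 0·2 + 2·2 + 1·0 = 0
t_70 = 4·0 + 2·2 + 0·4 + 2·2 + 1·2 = 0
t_71 = 4·0 + 2·0 + 0·2 + 2·4 + 1·2 = 0
t_72 = 4·0 + 2·0 + 0·0 + 2·2 + 1·4 = 3
t_73 = 4·3 + 2·0 + 0·0 + 2·0 + 1·2 = 4
t_74 = 4·4 + 2·3 + 0·0 + 2·0 + 1·0 = 2
t_75 = 4·2 + 2·4 + 0·3 + 2·0 + 1·0 = 1
t_76 = 4·1 + 2·2 + 0·4 + 2·3 + 1·0 = 4
t_77 = 4·4 + 2·1 + 0·2 + 2·4 + 1·3 = 4
t_78 = 4·4 + 2·4 + 0·1 + 2·2 + 1·4 = 2
t_79 = 4·2 + 2·4 + 0·4 + 2·1 + 1·2 = 0
t_80 = 4·0 + 2·2 + 0·4 + 2·4 + 1·1 = 3
t_81 = 4·3 + 2·0 + 0·2 + 2·4 + 1·4 = 4
t_82 = 4·4 + 2·3 + 0·0 + 2·2 + 1·4 = 0
t_83 = 4·0 + 2·4 + 0·3 + 2·0 + 1·2 = 0
t_84 = 4·0 + 2·0 + 0·4 + 2·3 + 1·0 = 1
t_85 = 4·1 + 2·0 + 0·0 + 2·4 + 1·3 = 0
t_86 = 4·0 + 2·1 + 0·0 + 2·0 + 1·4 = 1
t_87 = 4·1 + 2·0 + 0·1 + 2·0 + 1·0 = 4
t_88 = 4·4 + 2·1 + 0·0 + 2·1 + 1·0 = 0
t_89 = 4·0 + 2·4 + 0·1 + 2·0 + 1·1 = 4
t_90 = 4·4 + 2·0 + 0·4 + 2·1 + 1·0 = 3
t_91 = 4·3 + 2·4 + 0·0 + 2·4 + 1·1 = 4
t_92 = 4·4 + 2·3 + 0·4 + 2·0 + 1·4 = 1
t_93 = 4·1 + 2·4 + 0·3 + 2·4 + 1·0 = 0
t_94 = 4·0 + 2·1 + 0·4 + 2·3 + 1·4 = 2
t_95 = 4·2 + 2·0 + 0·1 + 2·4 + 1·3 = 4
t_96 = 4·4 + 2·2 + 0·0 + 2·1 + 1·4 = 1
t_97 = 4·1 + 2·4 + 0·2 + 2·0 + 1·1 = 3
t_98 = 4·3 + 2·1 + 0·4 + 2·2 + 1·0 = 3
t_99 = 4·3 + 2·3 + 0·1 + 2·4 + 1·2 = 3
t_100 = 4·3 + 2·3 + 0·3 + 2·1 + 1·4 = 4
t_101 = 4·4 + 2·3 + 0·3 + 2·3 + 1·1 = 4
t_102 = 4·4 + 2·4 + 0·3 + 2·3 + 1·3 = 3
t_103 = 4·3 + 2·4 + 0·4 + 2·3 + 1·3 = 4
t_104 = 4·4 + 2·3 + 0·4 + 2·4 + 1·3 = 3
t_105 = 4·3 + 2·4 + 0·3 + 2·4 + 1·4 = 2
t_106 = 4·2 + 2·3 + 0·4 + 2·3 + 1·4 = 4
t_107 = 4·4 + 2·2 + 0·3 + 2·4 + 1·3 = 1
t_108 = 4·1 + 2·4 + 0·2 + 2·3 + 1·4 = 2
t_109 = 4·2 + 2·1 + 0·4 + 2·2 + 1·3 = 2
t_110 = 4·2 + 2·2 + 0·1 + 2·4 + 1·2 = 2
t_111 = 4·2 + 2·2 + 0·2 + 2·1 + 1·4 = 3
t_112 = 4·3 + 2·2 + 0·2 + 2·2 + 1·1 = 1
t_113 = 4·1 + 2·3 + 0·2 + 2·2 + 1·2 = 1
t_114 = 4·1 + 2·1 + 0·3 + 2·2 + 1·2 = 2
t_115 = 4·2 + 2·1 + 0·1 + 2·3 + 1·2 = 3

3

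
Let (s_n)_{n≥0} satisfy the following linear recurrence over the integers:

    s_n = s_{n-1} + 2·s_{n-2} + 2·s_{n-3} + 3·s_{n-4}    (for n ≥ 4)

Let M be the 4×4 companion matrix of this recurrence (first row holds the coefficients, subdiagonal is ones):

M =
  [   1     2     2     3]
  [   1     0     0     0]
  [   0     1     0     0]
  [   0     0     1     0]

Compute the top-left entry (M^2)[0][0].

3

(M^2)[0][0] is the top entry after applying M 2 times to the unit state (1, 0, 0, 0). Equivalently it is h_{5} for the auxiliary sequence (h_n) obeying the same recurrence with h_3 = 1 and h_i = 0 for 0 ≤ i < 3:
h_4 = 1·1 + 2·0 + 2·0 + 3·0 = 1
h_5 = 1·1 + 2·1 + 2·0 + 3·0 = 3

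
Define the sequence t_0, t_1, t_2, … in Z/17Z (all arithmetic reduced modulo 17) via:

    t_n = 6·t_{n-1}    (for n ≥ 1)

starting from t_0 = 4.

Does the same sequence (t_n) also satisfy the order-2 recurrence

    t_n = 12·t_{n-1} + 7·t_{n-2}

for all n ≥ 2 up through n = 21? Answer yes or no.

no

Terms t_0..t_21: 4, 7, 8, 14, 16, 11, 15, 5, 13, 10, 9, 3, 1, 6, 2, 12, 4, 7, 8, 14, 16, 11
n=2: candidate gives 10, actual t_2 = 8 ✗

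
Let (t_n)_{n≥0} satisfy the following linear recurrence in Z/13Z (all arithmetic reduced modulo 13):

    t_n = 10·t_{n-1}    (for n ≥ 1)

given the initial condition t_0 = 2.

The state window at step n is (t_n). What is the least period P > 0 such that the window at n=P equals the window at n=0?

6

n=0: window = (2)
n=1: window = (7)
n=2: window = (5)
n=3: window = (11)
n=4: window = (6)
n=5: window = (8)
n=6: window = (2)
window at n=6 equals window at n=0 → period = 6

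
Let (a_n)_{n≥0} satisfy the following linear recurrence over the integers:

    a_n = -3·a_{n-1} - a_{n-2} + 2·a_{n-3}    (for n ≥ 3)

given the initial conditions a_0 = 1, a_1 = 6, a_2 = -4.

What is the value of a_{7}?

-24

a_3 = -3·-4 + -1·6 + 2·1 = 8
a_4 = -3·8 + -1·-4 + 2·6 = -8
a_5 = -3·-8 + -1·8 + 2·-4 = 8
a_6 = -3·8 + -1·-8 + 2·8 = 0
a_7 = -3·0 + -1·8 + 2·-8 = -24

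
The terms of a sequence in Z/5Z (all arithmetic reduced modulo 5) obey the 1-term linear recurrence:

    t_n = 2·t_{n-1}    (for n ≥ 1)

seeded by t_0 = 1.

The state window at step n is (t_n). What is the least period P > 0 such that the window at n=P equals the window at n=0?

n=0: window = (1)
n=1: window = (2)
n=2: window = (4)
n=3: window = (3)
n=4: window = (1)
window at n=4 equals window at n=0 → period = 4

4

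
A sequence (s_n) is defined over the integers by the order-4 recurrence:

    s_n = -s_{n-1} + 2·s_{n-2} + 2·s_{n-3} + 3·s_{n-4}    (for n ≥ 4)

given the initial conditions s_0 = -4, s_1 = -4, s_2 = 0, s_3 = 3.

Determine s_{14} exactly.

s_4 = -1·3 + 2·0 + 2·-4 + 3·-4 = -23
s_5 = -1·-23 + 2·3 + 2·0 + 3·-4 = 17
s_6 = -1·17 + 2·-23 + 2·3 + 3·0 = -57
s_7 = -1·-57 + 2·17 + 2·-23 + 3·3 = 54
s_8 = -1·54 + 2·-57 + 2·17 + 3·-23 = -203
s_9 = -1·-203 + 2·54 + 2·-57 + 3·17 = 248
s_10 = -1·248 + 2·-203 + 2·54 + 3·-57 = -717
s_11 = -1·-717 + 2·248 + 2·-203 + 3·54 = 969
s_12 = -1·969 + 2·-717 + 2·248 + 3·-203 = -2516
s_13 = -1·-2516 + 2·969 + 2·-717 + 3·248 = 3764
s_14 = -1·3764 + 2·-2516 + 2·969 + 3·-717 = -9009

-9009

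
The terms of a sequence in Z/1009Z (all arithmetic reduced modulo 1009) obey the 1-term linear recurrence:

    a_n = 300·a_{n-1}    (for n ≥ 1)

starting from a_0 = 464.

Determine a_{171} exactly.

296

a_1 = 300·464 = 967
a_2 = 300·967 = 517
a_3 = 300·517 = 723
a_4 = 300·723 = 974
a_5 = 300·974 = 599
a_6 = 300·599 = 98
a_7 = 300·98 = 139
a_8 = 300·139 = 331
a_9 = 300·331 = 418
a_10 = 300·418 = 284
a_11 = 300·284 = 444
a_12 = 300·444 = 12
a_13 = 300·12 = 573
a_14 = 300·573 = 370
a_15 = 300·370 = 10
a_16 = 300·10 = 982
a_17 = 300·982 = 981
a_18 = 300·981 = 681
a_19 = 300·681 = 482
a_20 = 300·482 = 313
a_21 = 300·313 = 63
a_22 = 300·63 = 738
a_23 = 300·738 = 429
a_24 = 300·429 = 557
a_25 = 300·557 = 615
a_26 = 300·615 = 862
a_27 = 300·862 = 296
a_28 = 300·296 = 8
a_29 = 300·8 = 382
a_30 = 300·382 = 583
a_31 = 300·583 = 343
a_32 = 300·343 = 991
a_33 = 300·991 = 654
a_34 = 300·654 = 454
a_35 = 300·454 = 994
a_36 = 300·994 = 545
a_37 = 300·545 = 42
a_38 = 300·42 = 492
a_39 = 300·492 = 286
a_40 = 300·286 = 35
a_41 = 300·35 = 410
a_42 = 300·410 = 911
a_43 = 300·911 = 870
a_44 = 300·870 = 678
a_45 = 300·678 = 591
a_46 = 300·591 = 725
a_47 = 300·725 = 565
a_48 = 300·565 = 997
a_49 = 300·997 = 436
a_50 = 300·436 = 639
a_51 = 300·639 = 999
a_52 = 300·999 = 27
a_53 = 300·27 = 28
a_54 = 300·28 = 328
a_55 = 300·328 = 527
a_56 = 300·527 = 696
a_57 = 300·696 = 946
a_58 = 300·946 = 271
a_59 = 300·271 = 580
a_60 = 300·580 = 452
a_61 = 300·452 = 394
a_62 = 300·394 = 147
a_63 = 300·147 = 713
a_64 = 300·713 = 1001
a_65 = 300·1001 = 627
a_66 = 300·627 = 426
a_67 = 300·426 = 666
a_68 = 300·666 = 18
a_69 = 300·18 = 355
a_70 = 300·355 = 555
a_71 = 300·555 = 15
a_72 = 300·15 = 464
(a_72) = (464) = (a_0), so the sequence has period 72.
171 ≡ 27 (mod 72), hence a_171 = a_27 = 296.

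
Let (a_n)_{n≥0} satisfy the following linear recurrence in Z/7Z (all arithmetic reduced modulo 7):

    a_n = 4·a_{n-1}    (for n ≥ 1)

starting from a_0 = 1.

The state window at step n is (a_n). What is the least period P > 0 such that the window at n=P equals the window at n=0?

3

n=0: window = (1)
n=1: window = (4)
n=2: window = (2)
n=3: window = (1)
window at n=3 equals window at n=0 → period = 3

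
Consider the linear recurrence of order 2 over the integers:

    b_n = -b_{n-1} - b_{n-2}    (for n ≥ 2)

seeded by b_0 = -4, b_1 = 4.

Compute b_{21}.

-4

b_2 = -1·4 + -1·-4 = 0
b_3 = -1·0 + -1·4 = -4
b_4 = -1·-4 + -1·0 = 4
(b_3, b_4) = (-4, 4) = (b_0, b_1), so the sequence has period 3.
21 ≡ 0 (mod 3), hence b_21 = b_0 = -4.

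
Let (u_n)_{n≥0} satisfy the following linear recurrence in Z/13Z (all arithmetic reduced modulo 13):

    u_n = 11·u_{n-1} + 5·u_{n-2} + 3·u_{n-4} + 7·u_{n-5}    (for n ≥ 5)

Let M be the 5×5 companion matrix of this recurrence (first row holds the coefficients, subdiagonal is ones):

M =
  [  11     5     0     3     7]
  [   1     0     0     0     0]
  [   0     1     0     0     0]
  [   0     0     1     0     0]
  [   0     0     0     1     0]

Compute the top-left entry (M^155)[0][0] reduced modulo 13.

8

(M^155)[0][0] is the top entry after applying M 155 times to the unit state (1, 0, 0, 0, 0). Equivalently it is h_{159} for the auxiliary sequence (h_n) obeying the same recurrence with h_4 = 1 and h_i = 0 for 0 ≤ i < 4:
h_5 = 11·1 + 5·0 + 0·0 + 3·0 + 7·0 = 11
h_6 = 11·11 + 5·1 + 0·0 + 3·0 + 7·0 = 9
h_7 = 11·9 + 5·11 + 0·1 + 3·0 + 7·0 = 11
h_8 = 11·11 + 5·9 + 0·11 + 3·1 + 7·0 = 0
h_9 = 11·0 + 5·11 + 0·9 + 3·11 + 7·1 = 4
h_10 = 11·4 + 5·0 + 0·11 + 3·9 + 7·11 = 5
Continuing the recurrence:
  h_11 = 2;  h_12 = 7;  h_13 = 8;  h_14 = 10;  h_15 = 9;  h_16 = 2
  h_17 = 10;  h_18 = 11;  h_19 = 8;  h_20 = 4;  h_21 = 11;  h_22 = 10
  h_23 = 6;  h_24 = 2;  h_25 = 9;  h_26 = 8;  h_27 = 0;  h_28 = 10
  h_29 = 8;  h_30 = 4;  h_31 = 10;  h_32 = 4;  h_33 = 6;  h_34 = 11
  h_35 = 1;  h_36 = 5;  h_37 = 2;  h_38 = 5;  h_39 = 2;  h_40 = 4
  h_41 = 4;  h_42 = 2;  h_43 = 5;  h_44 = 0;  h_45 = 0;  h_46 = 8
  h_47 = 0;  h_48 = 10;  h_49 = 6;  h_50 = 10;  h_51 = 1;  h_52 = 0
  h_53 = 2;  h_54 = 3;  h_55 = 12;  h_56 = 11;  h_57 = 5;  h_58 = 3
  h_59 = 11;  h_60 = 6;  h_61 = 5;  h_62 = 12;  h_63 = 3;  h_64 = 6
  h_65 = 8;  h_66 = 7;  h_67 = 2;  h_68 = 5;  h_69 = 1;  h_70 = 9
  h_71 = 3;  h_72 = 3;  h_73 = 8;  h_74 = 7;  h_75 = 7;  h_76 = 12
  h_77 = 4;  h_78 = 12;  h_79 = 1;  h_80 = 0;  h_81 = 10;  h_82 = 5
  h_83 = 10;  h_84 = 12;  h_85 = 4;  h_86 = 7;  h_87 = 6;  h_88 = 12
  h_89 = 11;  h_90 = 9;  h_91 = 0;  h_92 = 6;  h_93 = 1;  h_94 = 2
  h_95 = 12;  h_96 = 4;  h_97 = 6;  h_98 = 8;  h_99 = 12;  h_100 = 8
  h_101 = 12;  h_102 = 4;  h_103 = 1;  h_104 = 9;  h_105 = 1;  h_106 = 9
  h_107 = 5;  h_108 = 4;  h_109 = 5;  h_110 = 5;  h_111 = 2;  h_112 = 3
  h_113 = 8;  h_114 = 10;  h_115 = 9;  h_116 = 3;  h_117 = 6;  h_118 = 11
  h_119 = 1;  h_120 = 8;  h_121 = 2;  h_122 = 7;  h_123 = 11;  h_124 = 5
  h_125 = 3;  h_126 = 2;  h_127 = 2;  h_128 = 7;  h_129 = 1;  h_130 = 8
  h_131 = 9;  h_132 = 5;  h_133 = 9;  h_134 = 12;  h_135 = 0;  h_136 = 8
  h_137 = 7;  h_138 = 8;  h_139 = 12;  h_140 = 1;  h_141 = 5;  h_142 = 3
  h_143 = 7;  h_144 = 10;  h_145 = 11;  h_146 = 7;  h_147 = 5;  h_148 = 0
  h_149 = 11;  h_150 = 11;  h_151 = 6;  h_152 = 0;  h_153 = 11;  h_154 = 10
  h_155 = 0;  h_156 = 1;  h_157 = 5
h_158 = 11·5 + 5·1 + 0·0 + 3·10 + 7·11 = 11
h_159 = 11·11 + 5·5 + 0·1 + 3·0 + 7·10 = 8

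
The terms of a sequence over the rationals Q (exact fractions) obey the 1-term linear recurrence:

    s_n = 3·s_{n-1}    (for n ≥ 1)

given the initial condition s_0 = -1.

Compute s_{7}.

-2187

s_1 = 3·-1 = -3
s_2 = 3·-3 = -9
s_3 = 3·-9 = -27
s_4 = 3·-27 = -81
s_5 = 3·-81 = -243
s_6 = 3·-243 = -729
s_7 = 3·-729 = -2187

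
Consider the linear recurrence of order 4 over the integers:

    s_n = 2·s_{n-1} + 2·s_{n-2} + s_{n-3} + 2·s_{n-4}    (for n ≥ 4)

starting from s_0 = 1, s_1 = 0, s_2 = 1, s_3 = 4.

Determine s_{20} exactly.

276897909

s_4 = 2·4 + 2·1 + 1·0 + 2·1 = 12
s_5 = 2·12 + 2·4 + 1·1 + 2·0 = 33
s_6 = 2·33 + 2·12 + 1·4 + 2·1 = 96
s_7 = 2·96 + 2·33 + 1·12 + 2·4 = 278
s_8 = 2·278 + 2·96 + 1·33 + 2·12 = 805
s_9 = 2·805 + 2·278 + 1·96 + 2·33 = 2328
s_10 = 2·2328 + 2·805 + 1·278 + 2·96 = 6736
s_11 = 2·6736 + 2·2328 + 1·805 + 2·278 = 19489
s_12 = 2·19489 + 2·6736 + 1·2328 + 2·805 = 56388
s_13 = 2·56388 + 2·19489 + 1·6736 + 2·2328 = 163146
s_14 = 2·163146 + 2·56388 + 1·19489 + 2·6736 = 472029
s_15 = 2·472029 + 2·163146 + 1·56388 + 2·19489 = 1365716
s_16 = 2·1365716 + 2·472029 + 1·163146 + 2·56388 = 3951412
s_17 = 2·3951412 + 2·1365716 + 1·472029 + 2·163146 = 11432577
s_18 = 2·11432577 + 2·3951412 + 1·1365716 + 2·472029 = 33077752
s_19 = 2·33077752 + 2·11432577 + 1·3951412 + 2·1365716 = 95703502
s_20 = 2·95703502 + 2·33077752 + 1·11432577 + 2·3951412 = 276897909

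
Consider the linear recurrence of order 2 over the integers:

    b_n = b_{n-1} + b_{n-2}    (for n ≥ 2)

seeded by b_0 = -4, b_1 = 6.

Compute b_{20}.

b_2 = 1·6 + 1·-4 = 2
b_3 = 1·2 + 1·6 = 8
b_4 = 1·8 + 1·2 = 10
b_5 = 1·10 + 1·8 = 18
b_6 = 1·18 + 1·10 = 28
b_7 = 1·28 + 1·18 = 46
b_8 = 1·46 + 1·28 = 74
b_9 = 1·74 + 1·46 = 120
b_10 = 1·120 + 1·74 = 194
b_11 = 1·194 + 1·120 = 314
b_12 = 1·314 + 1·194 = 508
b_13 = 1·508 + 1·314 = 822
b_14 = 1·822 + 1·508 = 1330
b_15 = 1·1330 + 1·822 = 2152
b_16 = 1·2152 + 1·1330 = 3482
b_17 = 1·3482 + 1·2152 = 5634
b_18 = 1·5634 + 1·3482 = 9116
b_19 = 1·9116 + 1·5634 = 14750
b_20 = 1·14750 + 1·9116 = 23866

23866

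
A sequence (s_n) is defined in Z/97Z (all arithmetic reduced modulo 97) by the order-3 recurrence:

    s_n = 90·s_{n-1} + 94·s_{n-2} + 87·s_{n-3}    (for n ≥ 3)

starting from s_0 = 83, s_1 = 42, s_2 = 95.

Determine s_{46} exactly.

12

s_3 = 90·95 + 94·42 + 87·83 = 28
s_4 = 90·28 + 94·95 + 87·42 = 69
s_5 = 90·69 + 94·28 + 87·95 = 35
s_6 = 90·35 + 94·69 + 87·28 = 44
s_7 = 90·44 + 94·35 + 87·69 = 61
s_8 = 90·61 + 94·44 + 87·35 = 61
s_9 = 90·61 + 94·61 + 87·44 = 17
s_10 = 90·17 + 94·61 + 87·61 = 58
s_11 = 90·58 + 94·17 + 87·61 = 0
s_12 = 90·0 + 94·58 + 87·17 = 44
s_13 = 90·44 + 94·0 + 87·58 = 82
s_14 = 90·82 + 94·44 + 87·0 = 70
s_15 = 90·70 + 94·82 + 87·44 = 85
s_16 = 90·85 + 94·70 + 87·82 = 24
s_17 = 90·24 + 94·85 + 87·70 = 41
s_18 = 90·41 + 94·24 + 87·85 = 52
s_19 = 90·52 + 94·41 + 87·24 = 49
s_20 = 90·49 + 94·52 + 87·41 = 61
s_21 = 90·61 + 94·49 + 87·52 = 70
s_22 = 90·70 + 94·61 + 87·49 = 1
s_23 = 90·1 + 94·70 + 87·61 = 46
s_24 = 90·46 + 94·1 + 87·70 = 42
s_25 = 90·42 + 94·46 + 87·1 = 43
s_26 = 90·43 + 94·42 + 87·46 = 83
s_27 = 90·83 + 94·43 + 87·42 = 34
s_28 = 90·34 + 94·83 + 87·43 = 53
s_29 = 90·53 + 94·34 + 87·83 = 55
s_30 = 90·55 + 94·53 + 87·34 = 86
s_31 = 90·86 + 94·55 + 87·53 = 61
s_32 = 90·61 + 94·86 + 87·55 = 26
s_33 = 90·26 + 94·61 + 87·86 = 36
s_34 = 90·36 + 94·26 + 87·61 = 30
s_35 = 90·30 + 94·36 + 87·26 = 4
s_36 = 90·4 + 94·30 + 87·36 = 7
s_37 = 90·7 + 94·4 + 87·30 = 27
s_38 = 90·27 + 94·7 + 87·4 = 41
s_39 = 90·41 + 94·27 + 87·7 = 47
s_40 = 90·47 + 94·41 + 87·27 = 54
s_41 = 90·54 + 94·47 + 87·41 = 41
s_42 = 90·41 + 94·54 + 87·47 = 51
s_43 = 90·51 + 94·41 + 87·54 = 47
s_44 = 90·47 + 94·51 + 87·41 = 78
s_45 = 90·78 + 94·47 + 87·51 = 64
s_46 = 90·64 + 94·78 + 87·47 = 12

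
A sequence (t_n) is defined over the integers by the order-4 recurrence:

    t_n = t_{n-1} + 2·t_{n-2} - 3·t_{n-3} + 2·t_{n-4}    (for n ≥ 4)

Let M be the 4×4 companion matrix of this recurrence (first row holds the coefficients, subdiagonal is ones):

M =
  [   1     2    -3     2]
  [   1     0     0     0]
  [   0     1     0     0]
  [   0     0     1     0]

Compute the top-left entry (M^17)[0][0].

-18

(M^17)[0][0] is the top entry after applying M 17 times to the unit state (1, 0, 0, 0). Equivalently it is h_{20} for the auxiliary sequence (h_n) obeying the same recurrence with h_3 = 1 and h_i = 0 for 0 ≤ i < 3:
h_4 = 1·1 + 2·0 + -3·0 + 2·0 = 1
h_5 = 1·1 + 2·1 + -3·0 + 2·0 = 3
h_6 = 1·3 + 2·1 + -3·1 + 2·0 = 2
h_7 = 1·2 + 2·3 + -3·1 + 2·1 = 7
h_8 = 1·7 + 2·2 + -3·3 + 2·1 = 4
h_9 = 1·4 + 2·7 + -3·2 + 2·3 = 18
h_10 = 1·18 + 2·4 + -3·7 + 2·2 = 9
h_11 = 1·9 + 2·18 + -3·4 + 2·7 = 47
h_12 = 1·47 + 2·9 + -3·18 + 2·4 = 19
h_13 = 1·19 + 2·47 + -3·9 + 2·18 = 122
h_14 = 1·122 + 2·19 + -3·47 + 2·9 = 37
h_15 = 1·37 + 2·122 + -3·19 + 2·47 = 318
h_16 = 1·318 + 2·37 + -3·122 + 2·19 = 64
h_17 = 1·64 + 2·318 + -3·37 + 2·122 = 833
h_18 = 1·833 + 2·64 + -3·318 + 2·37 = 81
h_19 = 1·81 + 2·833 + -3·64 + 2·318 = 2191
h_20 = 1·2191 + 2·81 + -3·833 + 2·64 = -18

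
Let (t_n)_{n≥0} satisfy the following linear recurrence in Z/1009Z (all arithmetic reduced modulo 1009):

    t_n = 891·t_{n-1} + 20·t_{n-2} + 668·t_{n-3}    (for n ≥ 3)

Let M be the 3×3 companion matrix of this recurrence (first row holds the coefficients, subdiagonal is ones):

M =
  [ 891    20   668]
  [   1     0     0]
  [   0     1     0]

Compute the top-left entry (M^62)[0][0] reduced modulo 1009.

90

(M^62)[0][0] is the top entry after applying M 62 times to the unit state (1, 0, 0). Equivalently it is h_{64} for the auxiliary sequence (h_n) obeying the same recurrence with h_2 = 1 and h_i = 0 for 0 ≤ i < 2:
h_3 = 891·1 + 20·0 + 668·0 = 891
h_4 = 891·891 + 20·1 + 668·0 = 827
h_5 = 891·827 + 20·891 + 668·1 = 613
h_6 = 891·613 + 20·827 + 668·891 = 588
h_7 = 891·588 + 20·613 + 668·827 = 902
h_8 = 891·902 + 20·588 + 668·613 = 0
h_9 = 891·0 + 20·902 + 668·588 = 161
h_10 = 891·161 + 20·0 + 668·902 = 336
h_11 = 891·336 + 20·161 + 668·0 = 905
h_12 = 891·905 + 20·336 + 668·161 = 415
h_13 = 891·415 + 20·905 + 668·336 = 859
h_14 = 891·859 + 20·415 + 668·905 = 924
h_15 = 891·924 + 20·859 + 668·415 = 721
h_16 = 891·721 + 20·924 + 668·859 = 696
h_17 = 891·696 + 20·721 + 668·924 = 628
h_18 = 891·628 + 20·696 + 668·721 = 691
h_19 = 891·691 + 20·628 + 668·696 = 422
h_20 = 891·422 + 20·691 + 668·628 = 108
h_21 = 891·108 + 20·422 + 668·691 = 207
h_22 = 891·207 + 20·108 + 668·422 = 317
h_23 = 891·317 + 20·207 + 668·108 = 536
h_24 = 891·536 + 20·317 + 668·207 = 648
h_25 = 891·648 + 20·536 + 668·317 = 716
h_26 = 891·716 + 20·648 + 668·536 = 973
h_27 = 891·973 + 20·716 + 668·648 = 409
h_28 = 891·409 + 20·973 + 668·716 = 481
h_29 = 891·481 + 20·409 + 668·973 = 22
h_30 = 891·22 + 20·481 + 668·409 = 743
h_31 = 891·743 + 20·22 + 668·481 = 995
h_32 = 891·995 + 20·743 + 668·22 = 938
h_33 = 891·938 + 20·995 + 668·743 = 931
h_34 = 891·931 + 20·938 + 668·995 = 450
h_35 = 891·450 + 20·931 + 668·938 = 830
h_36 = 891·830 + 20·450 + 668·931 = 216
h_37 = 891·216 + 20·830 + 668·450 = 111
h_38 = 891·111 + 20·216 + 668·830 = 802
h_39 = 891·802 + 20·111 + 668·216 = 413
h_40 = 891·413 + 20·802 + 668·111 = 85
h_41 = 891·85 + 20·413 + 668·802 = 205
h_42 = 891·205 + 20·85 + 668·413 = 135
h_43 = 891·135 + 20·205 + 668·85 = 554
h_44 = 891·554 + 20·135 + 668·205 = 611
h_45 = 891·611 + 20·554 + 668·135 = 910
h_46 = 891·910 + 20·611 + 668·554 = 464
h_47 = 891·464 + 20·910 + 668·611 = 284
h_48 = 891·284 + 20·464 + 668·910 = 446
h_49 = 891·446 + 20·284 + 668·464 = 664
h_50 = 891·664 + 20·446 + 668·284 = 209
h_51 = 891·209 + 20·664 + 668·446 = 999
h_52 = 891·999 + 20·209 + 668·664 = 916
h_53 = 891·916 + 20·999 + 668·209 = 45
h_54 = 891·45 + 20·916 + 668·999 = 276
h_55 = 891·276 + 20·45 + 668·916 = 45
h_56 = 891·45 + 20·276 + 668·45 = 0
h_57 = 891·0 + 20·45 + 668·276 = 621
h_58 = 891·621 + 20·0 + 668·45 = 169
h_59 = 891·169 + 20·621 + 668·0 = 550
h_60 = 891·550 + 20·169 + 668·621 = 158
h_61 = 891·158 + 20·550 + 668·169 = 312
h_62 = 891·312 + 20·158 + 668·550 = 774
h_63 = 891·774 + 20·312 + 668·158 = 272
h_64 = 891·272 + 20·774 + 668·312 = 90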